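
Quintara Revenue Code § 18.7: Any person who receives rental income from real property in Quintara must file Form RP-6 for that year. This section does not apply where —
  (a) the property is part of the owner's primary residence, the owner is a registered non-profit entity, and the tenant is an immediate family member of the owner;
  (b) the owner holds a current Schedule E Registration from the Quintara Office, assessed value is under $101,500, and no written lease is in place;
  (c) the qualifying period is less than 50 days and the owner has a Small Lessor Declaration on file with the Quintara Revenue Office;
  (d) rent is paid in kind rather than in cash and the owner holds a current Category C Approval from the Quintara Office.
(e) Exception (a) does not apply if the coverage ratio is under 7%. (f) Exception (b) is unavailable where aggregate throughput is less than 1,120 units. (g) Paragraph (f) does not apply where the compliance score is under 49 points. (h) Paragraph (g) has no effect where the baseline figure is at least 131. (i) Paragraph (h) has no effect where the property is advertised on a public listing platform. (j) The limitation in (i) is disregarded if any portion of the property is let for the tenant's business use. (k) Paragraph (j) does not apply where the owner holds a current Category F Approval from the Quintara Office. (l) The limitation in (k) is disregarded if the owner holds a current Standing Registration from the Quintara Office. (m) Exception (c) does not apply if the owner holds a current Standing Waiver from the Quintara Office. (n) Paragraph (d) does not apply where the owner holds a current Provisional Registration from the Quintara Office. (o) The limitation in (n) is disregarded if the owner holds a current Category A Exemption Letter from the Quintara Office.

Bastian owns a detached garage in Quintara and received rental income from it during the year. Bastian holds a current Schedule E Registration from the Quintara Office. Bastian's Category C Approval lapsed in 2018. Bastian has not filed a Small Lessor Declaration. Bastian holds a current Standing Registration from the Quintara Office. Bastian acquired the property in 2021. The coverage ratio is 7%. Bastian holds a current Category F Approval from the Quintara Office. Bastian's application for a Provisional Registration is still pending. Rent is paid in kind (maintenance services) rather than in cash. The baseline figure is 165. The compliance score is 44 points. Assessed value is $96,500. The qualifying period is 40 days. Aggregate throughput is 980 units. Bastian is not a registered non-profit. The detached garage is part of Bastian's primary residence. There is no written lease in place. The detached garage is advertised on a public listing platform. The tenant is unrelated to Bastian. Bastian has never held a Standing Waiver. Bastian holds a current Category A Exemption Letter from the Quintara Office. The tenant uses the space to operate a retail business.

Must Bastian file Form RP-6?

Exception (a) does not apply: Bastian is not a registered non-profit.
Exception (b)'s conditions are all satisfied: a current Schedule E Registration is held; assessed value is $96,500, under the $101,500 limit; there is no written lease. But: (f) operates against (b): aggregate throughput is 980 units, less than the 1,120 units limit. (g) would limit (f) — the compliance score is 44 points, under the 49 points limit — but (h) sets (g) aside: (h) is engaged — the baseline figure is 165, meeting the 131 threshold. (i) would limit (h) — the property is publicly advertised — but (j) sets (i) aside: (j) operates against (i): the space is let for business use. (k) operates (a current Category F Approval is held), but yields to (l): (l) applies — a current Standing Registration is held. So (b) is unavailable.
Exception (c) does not apply: no Small Lessor Declaration is on file.
Exception (d) fails — there is no Category C Approval in force.
None of the exceptions is available; § 18.7 applies in full.

Yes — Bastian must file Form RP-6.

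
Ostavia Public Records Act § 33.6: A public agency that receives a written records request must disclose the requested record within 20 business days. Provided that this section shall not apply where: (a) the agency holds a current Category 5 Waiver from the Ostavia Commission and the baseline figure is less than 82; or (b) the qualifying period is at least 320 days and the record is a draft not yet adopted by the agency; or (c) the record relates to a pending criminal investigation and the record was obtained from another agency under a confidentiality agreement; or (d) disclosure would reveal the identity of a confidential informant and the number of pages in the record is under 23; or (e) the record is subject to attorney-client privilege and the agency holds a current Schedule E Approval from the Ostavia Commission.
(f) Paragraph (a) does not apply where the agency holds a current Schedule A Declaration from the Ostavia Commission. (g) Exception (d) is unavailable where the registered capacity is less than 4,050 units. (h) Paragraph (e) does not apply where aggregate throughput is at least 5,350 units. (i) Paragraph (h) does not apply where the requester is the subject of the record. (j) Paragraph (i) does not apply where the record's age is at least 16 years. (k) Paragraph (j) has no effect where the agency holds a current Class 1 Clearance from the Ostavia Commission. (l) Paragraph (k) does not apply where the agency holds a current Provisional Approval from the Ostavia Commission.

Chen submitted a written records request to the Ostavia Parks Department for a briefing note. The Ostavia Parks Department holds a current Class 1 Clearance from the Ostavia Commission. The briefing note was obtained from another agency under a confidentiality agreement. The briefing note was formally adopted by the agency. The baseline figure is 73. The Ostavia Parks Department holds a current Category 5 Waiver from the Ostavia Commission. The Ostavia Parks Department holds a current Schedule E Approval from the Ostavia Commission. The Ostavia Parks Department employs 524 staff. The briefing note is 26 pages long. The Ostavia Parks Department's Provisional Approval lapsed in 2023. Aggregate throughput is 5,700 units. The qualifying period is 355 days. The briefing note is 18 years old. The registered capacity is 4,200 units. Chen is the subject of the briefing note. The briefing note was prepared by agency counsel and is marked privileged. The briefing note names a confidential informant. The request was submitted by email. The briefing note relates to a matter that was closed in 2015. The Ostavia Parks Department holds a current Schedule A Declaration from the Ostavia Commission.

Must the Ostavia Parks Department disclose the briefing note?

Exception (a): a current Category 5 Waiver is held; the baseline figure is 73, less than the 82 limit — every condition holds. But applying paragraph (f): (f) operates against (a): a current Schedule A Declaration is held. Exception (a) does not apply.
Exception (b) does not apply: the briefing note has been formally adopted.
Exception (c) requires that the record relates to a pending criminal investigation; but the briefing note relates to a closed matter, so (c) is unavailable.
Exception (d) fails — the number of pages in the record is 26, not under 23.
Exception (e) is satisfied on its face — the briefing note is privileged; a current Schedule E Approval is held. Applying paragraphs (h)–(l): (h) operates (aggregate throughput is 5,700 units, meeting the 5,350 units threshold), but is set aside by (i): (i) operates against (h): Chen is the subject of the briefing note. (j) would limit (i) — the record's age is 18 years, meeting the 16 years threshold — but (k) sets (j) aside: (k) operates against (j): a current Class 1 Clearance is held. (l), which would lift (k), does not operate here — no current Provisional Approval is held. So (e) applies.

No — exception (e) applies; the Ostavia Parks Department is not required to disclose the briefing note.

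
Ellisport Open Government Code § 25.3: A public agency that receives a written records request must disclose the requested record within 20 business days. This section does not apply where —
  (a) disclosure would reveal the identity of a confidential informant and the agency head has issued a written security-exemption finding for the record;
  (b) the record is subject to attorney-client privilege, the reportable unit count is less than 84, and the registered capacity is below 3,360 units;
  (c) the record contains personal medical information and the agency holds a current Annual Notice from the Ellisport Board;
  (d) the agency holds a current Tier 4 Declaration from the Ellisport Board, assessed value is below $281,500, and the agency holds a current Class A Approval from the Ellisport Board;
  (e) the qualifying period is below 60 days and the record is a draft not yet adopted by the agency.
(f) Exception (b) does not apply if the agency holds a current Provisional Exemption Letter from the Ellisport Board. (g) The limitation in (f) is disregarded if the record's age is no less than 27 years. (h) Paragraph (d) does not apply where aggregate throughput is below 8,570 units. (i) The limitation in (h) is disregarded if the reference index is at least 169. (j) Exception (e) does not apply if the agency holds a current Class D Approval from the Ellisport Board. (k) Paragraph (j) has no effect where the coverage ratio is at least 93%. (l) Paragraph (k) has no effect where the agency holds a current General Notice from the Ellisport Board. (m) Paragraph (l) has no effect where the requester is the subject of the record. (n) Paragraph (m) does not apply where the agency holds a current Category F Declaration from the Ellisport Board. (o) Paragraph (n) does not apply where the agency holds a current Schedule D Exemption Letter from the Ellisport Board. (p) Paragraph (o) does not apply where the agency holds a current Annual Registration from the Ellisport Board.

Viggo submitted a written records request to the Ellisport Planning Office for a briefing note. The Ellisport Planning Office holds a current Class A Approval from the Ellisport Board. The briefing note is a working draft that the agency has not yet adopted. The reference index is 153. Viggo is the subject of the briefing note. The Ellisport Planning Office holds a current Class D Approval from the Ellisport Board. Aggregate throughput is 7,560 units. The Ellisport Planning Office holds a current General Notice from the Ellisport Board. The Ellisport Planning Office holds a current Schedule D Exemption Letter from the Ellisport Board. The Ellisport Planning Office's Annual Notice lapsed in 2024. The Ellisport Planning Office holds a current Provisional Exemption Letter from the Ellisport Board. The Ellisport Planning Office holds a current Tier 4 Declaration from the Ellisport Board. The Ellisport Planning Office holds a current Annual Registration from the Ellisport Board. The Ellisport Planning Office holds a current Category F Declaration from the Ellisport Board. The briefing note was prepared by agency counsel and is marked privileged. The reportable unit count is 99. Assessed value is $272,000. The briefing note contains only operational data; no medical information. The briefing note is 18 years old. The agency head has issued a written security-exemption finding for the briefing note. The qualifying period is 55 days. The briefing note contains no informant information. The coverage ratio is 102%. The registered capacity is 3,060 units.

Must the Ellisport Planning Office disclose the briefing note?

Exception (a) fails — the briefing note contains no informant information.
Exception (b) does not apply: the reportable unit count is 99, not less than 84.
Exception (c) does not apply: the briefing note contains only operational data.
Exception (d) is satisfied on its face — a current Tier 4 Declaration is held; assessed value is $272,000, below the $281,500 limit; a current Class A Approval is held. However, paragraphs (h)–(i) must be considered: (h) operates against (d): aggregate throughput is 7,560 units, below the 8,570 units limit. (i), which would lift (h), is not engaged — the reference index is 153, short of 169. (d) is therefore removed.
Exception (e)'s conditions are all satisfied: the qualifying period is 55 days, below the 60 days limit; the briefing note is an unadopted draft. Turning to paragraphs (j)–(p): (j) operates against (e): a current Class D Approval is held. (k) applies (the coverage ratio is 102%, meeting the 93% threshold), but is itself disapplied by (l): (l) is triggered — a current General Notice is held. (m) operates (Viggo is the subject of the briefing note), but is set aside by (n): (n) operates against (m): a current Category F Declaration is held. (o) applies (a current Schedule D Exemption Letter is held), but is itself disapplied by (p): (p) operates against (o): a current Annual Registration is held. So (e) is unavailable.
No exception displaces § 25.3.

Yes — the Ellisport Planning Office must disclose the briefing note.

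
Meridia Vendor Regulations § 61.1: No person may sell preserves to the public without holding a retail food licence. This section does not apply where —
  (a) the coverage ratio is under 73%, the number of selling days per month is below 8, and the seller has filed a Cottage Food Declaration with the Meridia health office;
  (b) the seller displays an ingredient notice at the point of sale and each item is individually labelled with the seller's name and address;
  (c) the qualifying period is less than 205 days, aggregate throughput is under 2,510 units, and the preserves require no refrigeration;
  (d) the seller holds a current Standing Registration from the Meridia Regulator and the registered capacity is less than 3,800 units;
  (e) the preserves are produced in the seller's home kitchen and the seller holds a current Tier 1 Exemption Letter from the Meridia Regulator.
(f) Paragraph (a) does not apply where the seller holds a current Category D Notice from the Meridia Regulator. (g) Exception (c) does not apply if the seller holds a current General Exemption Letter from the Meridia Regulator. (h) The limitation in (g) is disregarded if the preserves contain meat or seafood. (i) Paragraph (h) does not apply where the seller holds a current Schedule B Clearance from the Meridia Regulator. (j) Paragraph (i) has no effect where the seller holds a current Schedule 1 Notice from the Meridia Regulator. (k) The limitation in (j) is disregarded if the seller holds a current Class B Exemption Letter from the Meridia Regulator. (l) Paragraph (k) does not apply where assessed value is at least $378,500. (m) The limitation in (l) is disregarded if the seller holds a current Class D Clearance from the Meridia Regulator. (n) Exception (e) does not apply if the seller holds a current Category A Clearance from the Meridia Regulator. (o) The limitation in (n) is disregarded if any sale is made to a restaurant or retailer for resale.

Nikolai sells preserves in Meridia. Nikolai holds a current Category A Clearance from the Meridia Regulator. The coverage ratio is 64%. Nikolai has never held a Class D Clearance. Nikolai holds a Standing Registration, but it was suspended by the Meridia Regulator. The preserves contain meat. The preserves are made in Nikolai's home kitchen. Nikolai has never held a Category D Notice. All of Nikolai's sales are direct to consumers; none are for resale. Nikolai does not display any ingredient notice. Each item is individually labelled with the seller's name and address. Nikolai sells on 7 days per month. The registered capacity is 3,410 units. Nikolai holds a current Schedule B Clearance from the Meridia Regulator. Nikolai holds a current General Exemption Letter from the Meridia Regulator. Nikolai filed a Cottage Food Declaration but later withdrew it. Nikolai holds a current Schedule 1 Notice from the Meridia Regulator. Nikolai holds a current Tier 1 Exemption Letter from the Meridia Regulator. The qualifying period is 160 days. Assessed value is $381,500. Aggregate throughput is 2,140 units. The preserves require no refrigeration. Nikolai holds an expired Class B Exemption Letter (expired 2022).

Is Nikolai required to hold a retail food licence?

Exception (a) fails — the Cottage Food Declaration was withdrawn.
Exception (b) does not apply: no ingredient notice is displayed.
Exception (c) is satisfied on its face — the qualifying period is 160 days, less than the 205 days limit; aggregate throughput is 2,140 units, under the 2,510 units limit; the preserves are shelf-stable. Considering the limiting provisions: (g) would limit (c) — a current General Exemption Letter is held — but (h) sets (g) aside: (h) operates against (g): the preserves contain meat. (i) is engaged (a current Schedule B Clearance is held), but is itself disapplied by (j): (j) operates against (i): a current Schedule 1 Notice is held. (k), which would lift (j), is inapplicable — the Class B Exemption Letter is not current. So (c) applies.
Exception (d) requires that the seller holds a current Standing Registration from the Meridia Regulator; but no current Standing Registration is held, so (d) is unavailable.
Exception (e) is satisfied on its face — the preserves are home-kitchen produced; a current Tier 1 Exemption Letter is held. But applying paragraphs (n)–(o): (n) is triggered — a current Category A Clearance is held. (o), which would lift (n), is not triggered — no sales are for resale. (e) is therefore removed.

No — exception (c) applies; Nikolai is not required to hold a retail food licence.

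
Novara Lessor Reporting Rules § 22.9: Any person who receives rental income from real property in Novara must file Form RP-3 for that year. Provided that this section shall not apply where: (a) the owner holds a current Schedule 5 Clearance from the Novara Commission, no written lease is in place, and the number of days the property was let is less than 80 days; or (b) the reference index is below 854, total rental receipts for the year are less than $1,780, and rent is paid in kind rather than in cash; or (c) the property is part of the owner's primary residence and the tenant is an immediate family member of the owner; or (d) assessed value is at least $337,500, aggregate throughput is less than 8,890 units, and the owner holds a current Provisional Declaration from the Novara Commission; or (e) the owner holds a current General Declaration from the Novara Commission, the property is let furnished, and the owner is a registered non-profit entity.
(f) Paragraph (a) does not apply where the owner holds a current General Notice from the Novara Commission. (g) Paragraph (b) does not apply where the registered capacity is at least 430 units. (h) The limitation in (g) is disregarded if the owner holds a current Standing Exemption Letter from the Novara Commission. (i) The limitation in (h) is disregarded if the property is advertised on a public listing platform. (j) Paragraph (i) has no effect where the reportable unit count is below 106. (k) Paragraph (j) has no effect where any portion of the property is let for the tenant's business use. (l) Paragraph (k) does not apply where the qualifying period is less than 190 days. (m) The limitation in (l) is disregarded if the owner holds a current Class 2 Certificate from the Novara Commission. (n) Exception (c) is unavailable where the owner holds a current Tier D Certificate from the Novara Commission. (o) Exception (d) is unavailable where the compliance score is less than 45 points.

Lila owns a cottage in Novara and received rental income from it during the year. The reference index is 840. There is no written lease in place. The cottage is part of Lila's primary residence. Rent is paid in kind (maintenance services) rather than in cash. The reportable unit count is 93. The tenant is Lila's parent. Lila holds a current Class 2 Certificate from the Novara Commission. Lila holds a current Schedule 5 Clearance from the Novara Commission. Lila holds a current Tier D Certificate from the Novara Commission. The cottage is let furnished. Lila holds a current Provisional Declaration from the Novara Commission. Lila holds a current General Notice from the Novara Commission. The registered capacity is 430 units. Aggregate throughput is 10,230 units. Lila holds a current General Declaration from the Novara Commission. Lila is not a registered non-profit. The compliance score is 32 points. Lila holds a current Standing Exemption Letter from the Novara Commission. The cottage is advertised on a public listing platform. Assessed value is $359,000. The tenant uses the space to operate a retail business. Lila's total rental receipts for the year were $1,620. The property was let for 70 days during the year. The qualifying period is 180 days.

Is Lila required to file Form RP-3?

Yes — Lila must file Form RP-3.

All of (a)'s requirements are met (a current Schedule 5 Clearance is held; there is no written lease; the number of days the property was let is 70 days, less than the 80 days limit). But: (f) operates against (a): a current General Notice is held. So (a) is unavailable.
Exception (b) is satisfied on its face — the reference index is 840, below the 854 limit; total rental receipts for the year are $1,620, less than the $1,780 limit; rent is paid in kind. But: (g) operates against (b): the registered capacity is 430 units, meeting the 430 units threshold. (h) operates (a current Standing Exemption Letter is held), but is overridden by (i): (i) operates against (h): the property is publicly advertised. (j) applies (the reportable unit count is 93, below the 106 limit), but is itself disapplied by (k): (k) is triggered — the space is let for business use. (l) is engaged (the qualifying period is 180 days, less than the 190 days limit), but yields to (m): (m) operates against (l): a current Class 2 Certificate is held. Exception (b) does not apply.
Exception (c)'s conditions are all satisfied: the cottage is part of the primary residence; the tenant is an immediate family member. But applying paragraph (n): (n) operates against (c): a current Tier D Certificate is held. So (c) is unavailable.
Exception (d) does not apply: aggregate throughput is 10,230 units, not less than 8,890 units.
Exception (e) requires that the owner is a registered non-profit entity; but Lila is not a registered non-profit, so (e) is unavailable.
No exception is made out. Lila falls within the general rule.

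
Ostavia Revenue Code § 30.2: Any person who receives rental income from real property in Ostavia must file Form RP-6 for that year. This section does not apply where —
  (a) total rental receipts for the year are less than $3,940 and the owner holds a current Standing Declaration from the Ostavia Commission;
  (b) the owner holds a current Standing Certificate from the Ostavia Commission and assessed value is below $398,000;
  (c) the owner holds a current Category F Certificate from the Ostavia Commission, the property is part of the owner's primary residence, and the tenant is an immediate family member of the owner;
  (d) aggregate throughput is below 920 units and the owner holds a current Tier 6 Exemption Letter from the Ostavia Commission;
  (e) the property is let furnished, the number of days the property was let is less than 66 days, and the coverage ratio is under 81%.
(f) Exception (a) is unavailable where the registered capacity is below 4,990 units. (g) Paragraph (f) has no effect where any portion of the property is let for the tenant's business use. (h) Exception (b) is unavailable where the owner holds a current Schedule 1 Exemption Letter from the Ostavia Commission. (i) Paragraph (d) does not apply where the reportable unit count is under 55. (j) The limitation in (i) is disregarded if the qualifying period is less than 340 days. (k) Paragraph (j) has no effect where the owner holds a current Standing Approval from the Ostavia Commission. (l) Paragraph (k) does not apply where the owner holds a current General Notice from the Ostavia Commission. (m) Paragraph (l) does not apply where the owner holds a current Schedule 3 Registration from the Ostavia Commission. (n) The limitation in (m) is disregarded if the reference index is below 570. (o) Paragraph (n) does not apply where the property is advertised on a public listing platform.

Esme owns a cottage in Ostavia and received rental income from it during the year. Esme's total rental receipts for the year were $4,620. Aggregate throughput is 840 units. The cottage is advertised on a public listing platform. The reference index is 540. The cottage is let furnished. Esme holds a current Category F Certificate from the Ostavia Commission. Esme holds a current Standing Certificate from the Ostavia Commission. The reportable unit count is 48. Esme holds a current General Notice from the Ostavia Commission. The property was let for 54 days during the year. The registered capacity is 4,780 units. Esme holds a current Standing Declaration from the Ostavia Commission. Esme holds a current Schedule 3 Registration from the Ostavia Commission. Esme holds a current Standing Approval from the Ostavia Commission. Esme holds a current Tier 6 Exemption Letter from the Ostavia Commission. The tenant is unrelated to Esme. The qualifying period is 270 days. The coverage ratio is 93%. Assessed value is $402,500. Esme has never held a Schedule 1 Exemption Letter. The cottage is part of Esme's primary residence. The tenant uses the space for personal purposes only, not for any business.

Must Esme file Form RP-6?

Exception (a) does not apply: total rental receipts for the year are $4,620, not less than $3,940.
Exception (b) fails — assessed value is $402,500, not below $398,000.
Exception (c) does not apply: the tenant is unrelated to the owner.
Exception (d) is satisfied on its face — aggregate throughput is 840 units, below the 920 units limit; a current Tier 6 Exemption Letter is held. Turning to paragraphs (i)–(o): (i) operates against (d): the reportable unit count is 48, under the 55 limit. (j) is engaged (the qualifying period is 270 days, less than the 340 days limit), but is set aside by (k): (k) operates against (j): a current Standing Approval is held. (l) is engaged (a current General Notice is held), but is displaced by (m): (m) operates against (l): a current Schedule 3 Registration is held. (n) would limit (m) — the reference index is 540, below the 570 limit — but (o) sets (n) aside: (o) is engaged — the property is publicly advertised. (d) is therefore removed.
Exception (e) fails — the coverage ratio is 93%, not under 81%.
No exception is made out. Esme falls within the general rule.

Yes — Esme must file Form RP-6.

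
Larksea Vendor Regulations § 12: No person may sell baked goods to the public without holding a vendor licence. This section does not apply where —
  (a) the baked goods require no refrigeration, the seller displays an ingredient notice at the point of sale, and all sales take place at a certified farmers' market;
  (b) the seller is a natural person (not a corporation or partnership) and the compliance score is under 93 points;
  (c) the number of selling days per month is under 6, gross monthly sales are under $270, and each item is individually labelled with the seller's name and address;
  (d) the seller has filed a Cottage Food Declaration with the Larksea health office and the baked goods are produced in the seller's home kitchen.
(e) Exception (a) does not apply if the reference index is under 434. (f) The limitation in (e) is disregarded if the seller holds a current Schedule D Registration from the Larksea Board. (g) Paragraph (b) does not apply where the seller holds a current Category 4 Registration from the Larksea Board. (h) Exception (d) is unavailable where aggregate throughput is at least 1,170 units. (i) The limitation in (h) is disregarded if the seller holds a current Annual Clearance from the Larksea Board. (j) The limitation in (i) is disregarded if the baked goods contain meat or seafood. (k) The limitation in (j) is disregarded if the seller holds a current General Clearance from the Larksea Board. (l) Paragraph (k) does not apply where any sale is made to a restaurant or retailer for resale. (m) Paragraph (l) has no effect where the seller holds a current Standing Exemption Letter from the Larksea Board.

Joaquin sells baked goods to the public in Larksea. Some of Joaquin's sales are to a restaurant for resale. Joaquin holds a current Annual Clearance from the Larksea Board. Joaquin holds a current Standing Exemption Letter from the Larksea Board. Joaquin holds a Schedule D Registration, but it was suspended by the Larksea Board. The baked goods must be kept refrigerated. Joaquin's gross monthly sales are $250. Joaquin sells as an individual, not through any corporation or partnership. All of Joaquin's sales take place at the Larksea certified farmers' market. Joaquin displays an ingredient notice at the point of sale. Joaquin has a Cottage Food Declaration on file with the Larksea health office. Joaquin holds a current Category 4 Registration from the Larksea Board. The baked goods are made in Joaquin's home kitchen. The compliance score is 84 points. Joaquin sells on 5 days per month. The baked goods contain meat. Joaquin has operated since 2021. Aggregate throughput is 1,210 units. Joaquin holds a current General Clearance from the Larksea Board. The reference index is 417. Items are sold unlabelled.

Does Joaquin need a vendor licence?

No — exception (d) applies; Joaquin is not required to hold a vendor licence.

Exception (a) requires that the baked goods require no refrigeration; but the baked goods require refrigeration, so (a) is unavailable.
All of (b)'s requirements are met (the seller is a natural person; the compliance score is 84 points, under the 93 points limit). But applying paragraph (g): (g) operates against (b): a current Category 4 Registration is held. So (b) is unavailable.
Exception (c) fails — items are sold unlabelled.
All of (d)'s requirements are met (a Cottage Food Declaration is on file; the baked goods are home-kitchen produced). Under paragraphs (h)–(m): (h) operates (aggregate throughput is 1,210 units, meeting the 1,170 units threshold), but yields to (i): (i) operates against (h): a current Annual Clearance is held. (j) would limit (i) — the baked goods contain meat — but (k) sets (j) aside: (k) operates against (j): a current General Clearance is held. (l) is triggered (some sales are to a restaurant for resale), but is displaced by (m): (m) operates against (l): a current Standing Exemption Letter is held. (d) remains available.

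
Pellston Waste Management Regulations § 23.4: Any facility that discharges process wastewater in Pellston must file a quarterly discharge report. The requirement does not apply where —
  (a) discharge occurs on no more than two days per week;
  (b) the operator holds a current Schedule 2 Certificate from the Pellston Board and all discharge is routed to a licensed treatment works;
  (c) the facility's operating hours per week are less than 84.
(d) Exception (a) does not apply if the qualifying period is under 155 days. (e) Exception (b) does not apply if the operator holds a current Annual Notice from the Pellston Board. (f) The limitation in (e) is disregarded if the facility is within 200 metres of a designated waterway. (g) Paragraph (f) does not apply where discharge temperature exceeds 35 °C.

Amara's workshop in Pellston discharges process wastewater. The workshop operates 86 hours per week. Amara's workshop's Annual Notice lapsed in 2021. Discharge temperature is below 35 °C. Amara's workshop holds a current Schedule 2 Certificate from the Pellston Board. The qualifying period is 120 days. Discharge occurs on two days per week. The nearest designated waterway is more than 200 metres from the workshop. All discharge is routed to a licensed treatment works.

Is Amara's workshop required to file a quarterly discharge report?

No — exception (b) applies; Amara's workshop is not required to file a quarterly discharge report.

Exception (a)'s conditions are all satisfied: discharge occurs on no more than two days per week. Turning to paragraph (d): (d) applies — the qualifying period is 120 days, under the 155 days limit. (a) is therefore removed.
Exception (b): a current Schedule 2 Certificate is held; discharge is routed to a licensed treatment works — every condition holds. Applying paragraphs (e)–(g): (e) does not operate here — there is no Annual Notice in force. (b) remains available.
Exception (c) requires that the facility's operating hours per week are less than 84; but the facility's operating hours per week are 86, not less than 84, so (c) is unavailable.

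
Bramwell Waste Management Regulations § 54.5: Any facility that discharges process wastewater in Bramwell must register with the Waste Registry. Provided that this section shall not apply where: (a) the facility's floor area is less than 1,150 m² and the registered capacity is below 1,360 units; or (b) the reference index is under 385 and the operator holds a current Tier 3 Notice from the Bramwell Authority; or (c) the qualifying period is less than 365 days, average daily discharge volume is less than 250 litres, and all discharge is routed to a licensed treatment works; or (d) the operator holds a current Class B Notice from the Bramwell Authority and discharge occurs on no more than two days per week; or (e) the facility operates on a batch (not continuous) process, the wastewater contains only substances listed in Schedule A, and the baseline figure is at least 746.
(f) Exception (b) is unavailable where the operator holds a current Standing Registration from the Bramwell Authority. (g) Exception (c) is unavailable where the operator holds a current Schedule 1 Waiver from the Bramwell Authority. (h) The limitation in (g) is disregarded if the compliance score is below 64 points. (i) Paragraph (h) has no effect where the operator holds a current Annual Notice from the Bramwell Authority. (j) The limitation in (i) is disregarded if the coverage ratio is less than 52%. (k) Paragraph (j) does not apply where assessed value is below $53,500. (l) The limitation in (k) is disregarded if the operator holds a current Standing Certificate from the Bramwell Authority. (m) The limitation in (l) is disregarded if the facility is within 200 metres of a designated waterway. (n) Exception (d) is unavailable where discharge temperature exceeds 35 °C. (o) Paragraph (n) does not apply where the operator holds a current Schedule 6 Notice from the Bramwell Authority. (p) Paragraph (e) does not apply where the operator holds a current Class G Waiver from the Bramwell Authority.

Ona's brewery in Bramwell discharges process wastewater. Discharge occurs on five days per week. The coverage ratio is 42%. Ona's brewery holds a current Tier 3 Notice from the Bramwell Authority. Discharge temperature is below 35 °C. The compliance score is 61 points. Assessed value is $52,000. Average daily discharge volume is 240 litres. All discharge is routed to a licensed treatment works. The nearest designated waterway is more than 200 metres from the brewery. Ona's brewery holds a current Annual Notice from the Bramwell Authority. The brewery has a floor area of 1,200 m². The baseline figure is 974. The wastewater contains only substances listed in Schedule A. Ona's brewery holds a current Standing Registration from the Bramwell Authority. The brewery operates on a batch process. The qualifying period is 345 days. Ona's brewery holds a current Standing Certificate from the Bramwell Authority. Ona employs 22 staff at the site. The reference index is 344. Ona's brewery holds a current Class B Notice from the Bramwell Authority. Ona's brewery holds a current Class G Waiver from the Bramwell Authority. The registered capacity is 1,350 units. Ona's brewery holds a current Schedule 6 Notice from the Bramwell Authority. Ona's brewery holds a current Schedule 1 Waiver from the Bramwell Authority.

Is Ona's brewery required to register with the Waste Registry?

No — exception (c) applies; Ona's brewery is not required to register with the Waste Registry.

Exception (a) requires that the facility's floor area is less than 1,150 m²; but the facility's floor area is 1,200 m², not less than 1,150 m², so (a) is unavailable.
All of (b)'s requirements are met (the reference index is 344, under the 385 limit; a current Tier 3 Notice is held). But: (f) operates — a current Standing Registration is held. (b) is therefore removed.
Exception (c): the qualifying period is 345 days, less than the 365 days limit; average daily discharge volume is 240 litres, less than the 250 litres limit; discharge is routed to a licensed treatment works — every condition holds. As to paragraphs (g)–(m): (g) is engaged (a current Schedule 1 Waiver is held), but is overridden by (h): (h) applies — the compliance score is 61 points, below the 64 points limit. (i) applies (a current Annual Notice is held), but is displaced by (j): (j) is engaged — the coverage ratio is 42%, less than the 52% limit. (k) is triggered (assessed value is $52,000, below the $53,500 limit), but is displaced by (l): (l) operates against (k): a current Standing Certificate is held. (m) does not operate here (the brewery is more than 200 m from any designated waterway), so (l) stands. So (c) applies.
Exception (d) requires that discharge occurs on no more than two days per week; but discharge occurs on five days per week, so (d) is unavailable.
All of (e)'s requirements are met (the facility operates on a batch process; the wastewater is Schedule-A-only; the baseline figure is 974, meeting the 746 threshold). Turning to paragraph (p): (p) operates against (e): a current Class G Waiver is held. Exception (e) does not apply.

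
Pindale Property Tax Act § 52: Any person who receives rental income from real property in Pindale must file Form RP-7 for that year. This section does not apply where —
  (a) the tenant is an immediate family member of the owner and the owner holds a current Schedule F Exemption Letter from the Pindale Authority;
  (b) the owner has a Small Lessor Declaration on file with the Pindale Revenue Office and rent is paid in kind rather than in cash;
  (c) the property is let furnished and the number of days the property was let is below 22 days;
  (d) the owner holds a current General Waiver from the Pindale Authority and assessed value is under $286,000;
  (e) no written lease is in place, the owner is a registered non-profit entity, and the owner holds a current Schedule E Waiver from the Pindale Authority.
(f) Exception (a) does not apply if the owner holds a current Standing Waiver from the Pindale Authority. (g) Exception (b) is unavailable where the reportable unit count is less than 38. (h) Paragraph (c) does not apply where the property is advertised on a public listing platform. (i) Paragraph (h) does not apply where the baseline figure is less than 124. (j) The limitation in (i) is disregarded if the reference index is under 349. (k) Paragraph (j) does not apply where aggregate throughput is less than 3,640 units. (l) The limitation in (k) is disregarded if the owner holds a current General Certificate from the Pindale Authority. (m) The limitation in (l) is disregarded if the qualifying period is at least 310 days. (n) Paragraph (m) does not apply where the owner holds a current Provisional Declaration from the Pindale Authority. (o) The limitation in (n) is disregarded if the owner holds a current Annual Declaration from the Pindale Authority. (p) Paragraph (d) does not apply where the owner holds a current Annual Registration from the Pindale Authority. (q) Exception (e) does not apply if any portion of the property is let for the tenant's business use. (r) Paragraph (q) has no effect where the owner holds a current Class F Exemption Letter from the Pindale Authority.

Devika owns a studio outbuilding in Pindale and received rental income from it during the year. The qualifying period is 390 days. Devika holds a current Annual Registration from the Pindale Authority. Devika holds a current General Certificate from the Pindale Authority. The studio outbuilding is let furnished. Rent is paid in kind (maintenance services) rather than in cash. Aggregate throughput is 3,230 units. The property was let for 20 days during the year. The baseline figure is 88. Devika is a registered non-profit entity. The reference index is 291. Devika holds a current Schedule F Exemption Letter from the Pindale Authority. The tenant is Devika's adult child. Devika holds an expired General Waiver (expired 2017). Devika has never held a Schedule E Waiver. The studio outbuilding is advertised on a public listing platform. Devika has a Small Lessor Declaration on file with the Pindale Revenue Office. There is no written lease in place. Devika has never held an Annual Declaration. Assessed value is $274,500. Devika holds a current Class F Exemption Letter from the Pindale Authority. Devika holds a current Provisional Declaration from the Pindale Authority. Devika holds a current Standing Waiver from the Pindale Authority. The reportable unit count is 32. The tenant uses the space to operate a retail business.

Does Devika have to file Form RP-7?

Yes — Devika must file Form RP-7.

Exception (a) is satisfied on its face — the tenant is an immediate family member; a current Schedule F Exemption Letter is held. Turning to paragraph (f): (f) operates against (a): a current Standing Waiver is held. So (a) is unavailable.
Exception (b)'s conditions are all satisfied: a Small Lessor Declaration is on file; rent is paid in kind. Turning to paragraph (g): (g) is triggered — the reportable unit count is 32, less than the 38 limit. Exception (b) does not apply.
All of (c)'s requirements are met (the property is let furnished; the number of days the property was let is 20 days, below the 22 days limit). But applying paragraphs (h)–(o): (h) operates against (c): the property is publicly advertised. (i) operates (the baseline figure is 88, less than the 124 limit), but is itself disapplied by (j): (j) is triggered — the reference index is 291, under the 349 limit. (k) operates (aggregate throughput is 3,230 units, less than the 3,640 units limit), but is overridden by (l): (l) is engaged — a current General Certificate is held. (m) applies (the qualifying period is 390 days, meeting the 310 days threshold), but yields to (n): (n) operates against (m): a current Provisional Declaration is held. (o), which would lift (n), is inapplicable — the Annual Declaration is not current. So (c) is unavailable.
Exception (d) fails — the General Waiver is not current.
Exception (e) requires that the owner holds a current Schedule E Waiver from the Pindale Authority; but no current Schedule E Waiver is held, so (e) is unavailable.
No exception displaces § 52.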